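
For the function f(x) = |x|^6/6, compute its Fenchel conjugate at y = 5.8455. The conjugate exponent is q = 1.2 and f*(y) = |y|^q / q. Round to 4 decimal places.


The conjugate exponent q satisfies 1/p + 1/q = 1.
p = 6, so q = 6/(6 - 1) = 1.2
|y|^q = 5.8455^1.2 = 8.3212
f*(5.8455) = 8.3212 / 1.2 = 6.9343


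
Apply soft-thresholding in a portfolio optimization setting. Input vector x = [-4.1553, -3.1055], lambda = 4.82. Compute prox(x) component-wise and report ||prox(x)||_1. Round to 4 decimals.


Soft-thresholding with lambda = 4.82:
prox(-4.1553) = sign(-4.1553)*max(|-4.1553| - 4.82, 0) = 0.0
prox(-3.1055) = sign(-3.1055)*max(|-3.1055| - 4.82, 0) = 0.0
prox(x) = [0.0, 0.0]
||prox(x)||_1 = 0.0 + 0.0 = 0.0


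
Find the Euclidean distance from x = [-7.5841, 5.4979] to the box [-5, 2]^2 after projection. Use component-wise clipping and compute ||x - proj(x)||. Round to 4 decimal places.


Project each component onto [-5, 2].
clip(-7.5841) = -5.0, clip(5.4979) = 2.0
Projection = [-5.0, 2.0]
Squared diffs: [6.6776, 12.2353]
Distance = sqrt(18.9129) = 4.3489


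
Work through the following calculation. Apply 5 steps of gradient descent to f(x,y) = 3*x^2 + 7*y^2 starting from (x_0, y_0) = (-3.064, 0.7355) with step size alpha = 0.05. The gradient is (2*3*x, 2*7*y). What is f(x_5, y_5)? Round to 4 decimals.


Gradient descent on f(x,y) = 3*x^2 + 7*y^2.
Starting point: (-3.064, 0.7355), alpha = 0.05
Step 1: grad_x = 2*3*-3.064 = -18.384, grad_y = 2*7*0.7355 = 10.297
  x_1 = -3.064 - 0.05*-18.384 = -2.1448
  y_1 = 0.7355 - 0.05*10.297 = 0.2207
Step 2: grad_x = 2*3*-2.1448 = -12.8688, grad_y = 2*7*0.2207 = 3.0891
  x_2 = -2.1448 - 0.05*-12.8688 = -1.5014
  y_2 = 0.2207 - 0.05*3.0891 = 0.0662
Step 3: grad_x = 2*3*-1.5014 = -9.0082, grad_y = 2*7*0.0662 = 0.9267
  x_3 = -1.5014 - 0.05*-9.0082 = -1.051
  y_3 = 0.0662 - 0.05*0.9267 = 0.0199
Step 4: grad_x = 2*3*-1.051 = -6.3057, grad_y = 2*7*0.0199 = 0.278
  x_4 = -1.051 - 0.05*-6.3057 = -0.7357
  y_4 = 0.0199 - 0.05*0.278 = 0.006
Step 5: grad_x = 2*3*-0.7357 = -4.414, grad_y = 2*7*0.006 = 0.0834
  x_5 = -0.7357 - 0.05*-4.414 = -0.515
  y_5 = 0.006 - 0.05*0.0834 = 0.0018
f(-0.515, 0.0018) = 3*(-0.515)^2 + 7*0.0018^2 = 0.7956


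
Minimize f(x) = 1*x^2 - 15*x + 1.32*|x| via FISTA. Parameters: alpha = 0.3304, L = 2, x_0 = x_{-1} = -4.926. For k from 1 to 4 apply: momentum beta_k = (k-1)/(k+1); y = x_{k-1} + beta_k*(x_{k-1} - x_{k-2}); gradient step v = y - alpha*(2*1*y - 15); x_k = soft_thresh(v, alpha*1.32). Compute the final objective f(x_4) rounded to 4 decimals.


FISTA on f(x) = 1*x^2 - 15*x + 1.32*|x|
L = 2, alpha = 0.3304
Iteration 1: beta = 0.0, y = -4.926 + 0.0*(-4.926 + 4.926) = -4.926
  grad(y) = -24.852, v = y - alpha*grad = 3.2851
  prox(v) = soft_thresh(3.2851, 0.4361) = 2.849
Iteration 2: beta = 0.3333, y = 2.849 + 0.3333*(2.849 + 4.926) = 5.4406
  grad(y) = -4.1187, v = y - alpha*grad = 6.8015
  prox(v) = soft_thresh(6.8015, 0.4361) = 6.3653
Iteration 3: beta = 0.5, y = 6.3653 + 0.5*(6.3653 - 2.849) = 8.1235
  grad(y) = 1.247, v = y - alpha*grad = 7.7115
  prox(v) = soft_thresh(7.7115, 0.4361) = 7.2754
Iteration 4: beta = 0.6, y = 7.2754 + 0.6*(7.2754 - 6.3653) = 7.8214
  grad(y) = 0.6428, v = y - alpha*grad = 7.609
  prox(v) = soft_thresh(7.609, 0.4361) = 7.1729
f(x_4) = 1*7.1729^2 - 15*7.1729 + 1.32*|7.1729| = -46.6748


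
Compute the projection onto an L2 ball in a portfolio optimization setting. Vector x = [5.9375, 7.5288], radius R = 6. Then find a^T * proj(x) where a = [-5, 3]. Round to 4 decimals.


Step 1: Compute ||x|| (intermediates to 6 decimals).
||x|| = sqrt(5.9375^2 + 7.5288^2) = 9.588365
Step 2: Project.
Since ||x|| > R, scale = R/||x|| = 6/9.588365 = 0.625758, proj(x) = scale * x
proj(x) = [3.715438, 4.711207]
Step 3: Dot product.
a^T * proj(x) = -5*3.715438 + 3*4.711207 = -4.4436


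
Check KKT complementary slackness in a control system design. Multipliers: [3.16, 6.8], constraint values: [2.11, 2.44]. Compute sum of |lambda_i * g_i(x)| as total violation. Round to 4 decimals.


KKT complementary slackness check:
lambda_1 * g_1 = 3.16 * 2.11 = 6.6676
lambda_2 * g_2 = 6.8 * 2.44 = 16.592
Total violation = 6.6676 + 16.592 = 23.2596


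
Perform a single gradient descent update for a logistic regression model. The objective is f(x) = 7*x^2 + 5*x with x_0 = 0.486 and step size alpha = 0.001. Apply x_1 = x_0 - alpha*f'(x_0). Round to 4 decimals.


We compute the gradient at x_0 and apply the update.
f'(x) = 14*x + 5
f'(0.486) = 14*0.486 + 5 = 11.804
x_1 = 0.486 - 0.001*11.804 = 0.4742


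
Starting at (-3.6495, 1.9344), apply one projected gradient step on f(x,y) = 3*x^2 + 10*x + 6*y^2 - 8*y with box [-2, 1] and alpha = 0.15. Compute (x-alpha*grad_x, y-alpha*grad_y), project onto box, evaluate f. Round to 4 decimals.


Step 1: Compute gradient at (-3.6495, 1.9344).
grad_x = 2*3*-3.6495 + 10 = -11.897
grad_y = 2*6*1.9344 - 8 = 15.2128
Step 2: Gradient step.
x_raw = -3.6495 - 0.15*-11.897 = -1.865
y_raw = 1.9344 - 0.15*15.2128 = -0.3475
Step 3: Project onto [-2, 1].
x_proj = clip(-1.865) = -1.865
y_proj = clip(-0.3475) = -0.3475
Step 4: Evaluate f.
f(-1.865, -0.3475) = -4.7106


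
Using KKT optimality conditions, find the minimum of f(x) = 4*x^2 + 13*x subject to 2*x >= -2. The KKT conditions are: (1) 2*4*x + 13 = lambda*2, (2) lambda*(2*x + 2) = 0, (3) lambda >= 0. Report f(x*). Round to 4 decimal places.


Step 1: Try lambda = 0 (constraint inactive).
x_unc = -13/(2*4) = -1.625
Check: 2*-1.625 = -3.25 < -2 -- violated!
Step 2: Constraint must be active: 2*x = -2
x* = -2/2 = -1.0
lambda = (2*4*(-1.0) + 13)/2 = 2.5
Step 3: Compute optimal value.
f(x*) = 4*(-1.0)^2 + 13*(-1.0) = -9.0


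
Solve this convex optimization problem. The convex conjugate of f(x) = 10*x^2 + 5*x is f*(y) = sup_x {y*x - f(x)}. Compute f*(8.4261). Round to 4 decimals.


f*(y) = sup_x {y*x - a*x^2 - b*x} = sup_x {(y-b)*x - a*x^2}
FOC: (y - b) - 2a*x = 0 => x* = (y - b)/(2a)
x* = (8.4261 - 5)/(2*10) = 0.1713
f*(8.4261) = (y-b)^2/(4a) = (8.4261 - 5)^2/(4*10)
= 11.7382/40 = 0.2935


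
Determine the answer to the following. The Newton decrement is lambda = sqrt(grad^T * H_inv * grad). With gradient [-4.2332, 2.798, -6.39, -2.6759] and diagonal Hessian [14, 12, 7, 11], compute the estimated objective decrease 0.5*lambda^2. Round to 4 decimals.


Step 1: H is diagonal, so H^(-1) * g = [-0.3024, 0.2332, -0.9129, -0.2433].
Step 2: g^T H^(-1) g = sum_i g_i^2 / H_ii
  = (-4.2332)^2/14 + (2.798)^2/12 + (-6.39)^2/7 + (-2.6759)^2/11
  = 1.28 + 0.6524 + 5.8332 + 0.6509 = 8.4165
Step 3: Objective decrease = 0.5 * g^T H^(-1) g = 4.2083


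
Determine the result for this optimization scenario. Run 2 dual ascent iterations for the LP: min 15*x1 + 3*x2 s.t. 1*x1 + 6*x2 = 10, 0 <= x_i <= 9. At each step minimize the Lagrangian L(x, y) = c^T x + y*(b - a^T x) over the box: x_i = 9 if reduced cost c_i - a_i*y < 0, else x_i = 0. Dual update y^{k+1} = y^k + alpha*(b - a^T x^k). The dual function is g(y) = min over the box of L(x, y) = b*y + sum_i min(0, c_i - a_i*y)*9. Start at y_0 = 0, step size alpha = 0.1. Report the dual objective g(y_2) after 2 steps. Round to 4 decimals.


Dual ascent for LP: min 15*x1 + 3*x2, 1*x1 + 6*x2 = 10, 0 <= x_i <= 9
Step 1: y^k = 0.0, reduced costs: (15.0, 3.0)
  x^k = (0.0, 0.0), subgradient = b - a^T x = 10.0
  y^{k+1} = 0.0 + 0.1*10.0 = 1.0
Step 2: y^k = 1.0, reduced costs: (14.0, -3.0)
  x^k = (0.0, 9.0), subgradient = b - a^T x = -44.0
  y^{k+1} = 1.0 + 0.1*-44.0 = -3.4
Dual objective at y_2 = -3.4: reduced costs (18.4, 23.4), box minimizer x = (0.0, 0.0)
g(y_2) = b*y + (c1 - a1*y)*x1 + (c2 - a2*y)*x2 = 10*(-3.4) + 18.4*0.0 + 23.4*0.0 = -34.0 + 0.0 + 0.0 = -34.0


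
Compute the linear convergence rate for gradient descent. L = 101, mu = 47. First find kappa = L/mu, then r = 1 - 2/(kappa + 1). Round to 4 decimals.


Step 1: Compute the condition number.
kappa = L/mu = 101/47 = 2.1489
Step 2: Compute the convergence rate.
r = 1 - 2/(kappa + 1) = 1 - 2*mu/(L + mu) = (L - mu)/(L + mu) = 54/148 = 0.3649


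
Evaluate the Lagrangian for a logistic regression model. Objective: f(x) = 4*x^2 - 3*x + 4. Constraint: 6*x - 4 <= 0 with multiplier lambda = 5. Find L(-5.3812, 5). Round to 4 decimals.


Step 1: Evaluate f(x).
f(-5.3812) = 4*(-5.3812)^2 - 3*(-5.3812) + 4 = 135.9729
Step 2: Evaluate g(x).
g(-5.3812) = 6*-5.3812 - 4 = -36.2872
Step 3: Compute Lagrangian.
L = 135.9729 + 5*-36.2872 = -45.4631


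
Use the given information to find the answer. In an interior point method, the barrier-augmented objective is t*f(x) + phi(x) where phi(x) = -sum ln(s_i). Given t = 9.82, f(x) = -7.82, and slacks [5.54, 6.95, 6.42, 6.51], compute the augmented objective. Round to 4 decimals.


Step 1: Compute log-barrier.
ln values: [1.712, 1.9387, 1.8594, 1.8733]
phi = -(1.712 + 1.9387 + 1.8594 + 1.8733) = -7.3835
Step 2: Compute augmented objective.
t*f(x) = 9.82*-7.82 = -76.7924
Total = -76.7924 - 7.3835 = -84.1759


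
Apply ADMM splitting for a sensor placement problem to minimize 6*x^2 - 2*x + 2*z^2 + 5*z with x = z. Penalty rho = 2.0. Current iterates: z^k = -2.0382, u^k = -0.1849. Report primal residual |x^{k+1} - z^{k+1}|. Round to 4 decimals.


ADMM iteration with rho = 2.0, z^k = -2.0382, u^k = -0.1849
Step 1: x-update.
Minimize 6*x^2 - 2*x + (2.0/2)*(x + 2.0382 - 0.1849)^2
FOC: (2*6 + 2.0)*x = 2 + 2.0*(-2.0382 + 0.1849)
x^{k+1} = -0.1219
Step 2: z-update.
Minimize 2*z^2 + 5*z + (2.0/2)*(-0.1219 - z - 0.1849)^2
FOC: (2*2 + 2.0)*z = -5 + 2.0*(-0.1219 - 0.1849)
z^{k+1} = -0.9356
Step 3: u-update.
u^{k+1} = -0.1849 - 0.1219 + 0.9356 = 0.6288
Step 4: Primal residual = |-0.1219 + 0.9356| = 0.8137


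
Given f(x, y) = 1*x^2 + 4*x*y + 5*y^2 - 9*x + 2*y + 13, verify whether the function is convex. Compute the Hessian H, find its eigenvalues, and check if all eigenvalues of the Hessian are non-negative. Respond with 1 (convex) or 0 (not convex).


The Hessian of f(x,y) = 1*x^2 + 4*x*y + 5*y^2 - 9*x + 2*y + 13 is:
H = [[2, 4], [4, 10]]
Trace = 2 + 10 = 12
Determinant = 2*10 - (4)^2 = 4
Discriminant = (12)^2 - 4*4 = 128.0
Eigenvalues: lambda_1 = 0.3431, lambda_2 = 11.6569
The function is convex.

1


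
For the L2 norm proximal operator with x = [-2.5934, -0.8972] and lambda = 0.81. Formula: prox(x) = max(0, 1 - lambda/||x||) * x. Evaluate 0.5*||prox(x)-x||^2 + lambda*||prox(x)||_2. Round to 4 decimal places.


Step 1: Compute ||x||.
||x|| = 2.7442
Step 2: Compute scaling factor.
scale = max(0, 1 - 0.81/2.7442) = 0.7048
Step 3: prox(x) = [-1.8279, -0.6324]
||prox(x)|| = 1.9342
Step 4: Proximal objective.
0.5*||prox-x||^2 = 0.3281
lambda*||prox|| = 1.5667
Total = 1.8948


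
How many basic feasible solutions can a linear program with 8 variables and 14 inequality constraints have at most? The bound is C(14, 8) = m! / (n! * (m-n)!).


Each vertex corresponds to some choice of n active constraints out of m, so the number of vertices is at most C(m, n) = m! / (n!(m-n)!).
m = 14, n = 8
Numerator: 14 * 13 * 12 * 11 * 10 * 9 * 8 * 7
Denominator: 8! = 40320
C(14, 8) = 3003


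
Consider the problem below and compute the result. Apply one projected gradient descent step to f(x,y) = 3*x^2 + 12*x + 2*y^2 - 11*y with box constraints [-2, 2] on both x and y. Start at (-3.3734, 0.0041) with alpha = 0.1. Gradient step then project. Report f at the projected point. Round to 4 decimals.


Step 1: Compute gradient at (-3.3734, 0.0041).
grad_x = 2*3*-3.3734 + 12 = -8.2404
grad_y = 2*2*0.0041 - 11 = -10.9836
Step 2: Gradient step.
x_raw = -3.3734 - 0.1*-8.2404 = -2.5494
y_raw = 0.0041 - 0.1*-10.9836 = 1.1025
Step 3: Project onto [-2, 2].
x_proj = clip(-2.5494) = -2.0
y_proj = clip(1.1025) = 1.1025
Step 4: Evaluate f.
f(-2.0, 1.1025) = -21.6962


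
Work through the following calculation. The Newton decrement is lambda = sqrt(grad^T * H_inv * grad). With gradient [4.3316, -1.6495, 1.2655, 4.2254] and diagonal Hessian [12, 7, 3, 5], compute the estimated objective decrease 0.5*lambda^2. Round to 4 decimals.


Step 1: H is diagonal, so H^(-1) * g = [0.361, -0.2356, 0.4218, 0.8451].
Step 2: g^T H^(-1) g = sum_i g_i^2 / H_ii
  = (4.3316)^2/12 + (-1.6495)^2/7 + (1.2655)^2/3 + (4.2254)^2/5
  = 1.5636 + 0.3887 + 0.5338 + 3.5708 = 6.0569
Step 3: Objective decrease = 0.5 * g^T H^(-1) g = 3.0284


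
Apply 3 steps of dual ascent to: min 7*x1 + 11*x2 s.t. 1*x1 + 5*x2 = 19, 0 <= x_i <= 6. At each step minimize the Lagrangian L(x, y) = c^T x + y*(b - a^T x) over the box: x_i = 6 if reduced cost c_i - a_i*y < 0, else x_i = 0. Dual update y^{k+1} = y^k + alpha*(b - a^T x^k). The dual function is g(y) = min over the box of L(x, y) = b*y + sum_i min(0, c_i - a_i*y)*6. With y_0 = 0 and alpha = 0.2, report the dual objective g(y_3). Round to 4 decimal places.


Dual ascent for LP: min 7*x1 + 11*x2, 1*x1 + 5*x2 = 19, 0 <= x_i <= 6
Step 1: y^k = 0.0, reduced costs: (7.0, 11.0)
  x^k = (0.0, 0.0), subgradient = b - a^T x = 19.0
  y^{k+1} = 0.0 + 0.2*19.0 = 3.8
Step 2: y^k = 3.8, reduced costs: (3.2, -8.0)
  x^k = (0.0, 6.0), subgradient = b - a^T x = -11.0
  y^{k+1} = 3.8 + 0.2*-11.0 = 1.6
Step 3: y^k = 1.6, reduced costs: (5.4, 3.0)
  x^k = (0.0, 0.0), subgradient = b - a^T x = 19.0
  y^{k+1} = 1.6 + 0.2*19.0 = 5.4
Dual objective at y_3 = 5.4: reduced costs (1.6, -16.0), box minimizer x = (0.0, 6.0)
g(y_3) = b*y + (c1 - a1*y)*x1 + (c2 - a2*y)*x2 = 19*5.4 + 1.6*0.0 + (-16.0)*6.0 = 102.6 + 0.0 - 96.0 = 6.6


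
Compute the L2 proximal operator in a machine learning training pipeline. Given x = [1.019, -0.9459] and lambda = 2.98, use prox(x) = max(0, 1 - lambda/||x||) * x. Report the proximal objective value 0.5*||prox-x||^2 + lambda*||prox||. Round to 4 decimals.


Step 1: Compute ||x||.
||x|| = 1.3904
Step 2: Compute scaling factor.
scale = max(0, 1 - 2.98/1.3904) = 0.0
Step 3: prox(x) = [0.0, -0.0]
||prox(x)|| = 0.0
Step 4: Proximal objective.
0.5*||prox-x||^2 = 0.9665
lambda*||prox|| = 0.0
Total = 0.9665


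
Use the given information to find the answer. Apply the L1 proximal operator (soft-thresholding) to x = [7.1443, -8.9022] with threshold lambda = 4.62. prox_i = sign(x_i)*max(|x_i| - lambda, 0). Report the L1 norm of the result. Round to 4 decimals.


Soft-thresholding with lambda = 4.62:
prox(7.1443) = sign(7.1443)*max(|7.1443| - 4.62, 0) = 2.5243
prox(-8.9022) = sign(-8.9022)*max(|-8.9022| - 4.62, 0) = -4.2822
prox(x) = [2.5243, -4.2822]
||prox(x)||_1 = 2.5243 + 4.2822 = 6.8065


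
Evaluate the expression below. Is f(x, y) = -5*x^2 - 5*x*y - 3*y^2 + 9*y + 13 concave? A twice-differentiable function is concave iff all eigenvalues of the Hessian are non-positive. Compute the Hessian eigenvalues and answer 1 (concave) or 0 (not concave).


The Hessian of f(x,y) = -5*x^2 - 5*x*y - 3*y^2 + 9*y + 13 is:
H = [[-10, -5], [-5, -6]]
Trace = -10 - 6 = -16
Determinant = -10*-6 - (-5)^2 = 35
Discriminant = (-16)^2 - 4*35 = 116.0
Eigenvalues: lambda_1 = -13.3852, lambda_2 = -2.6148
The function is concave.

1


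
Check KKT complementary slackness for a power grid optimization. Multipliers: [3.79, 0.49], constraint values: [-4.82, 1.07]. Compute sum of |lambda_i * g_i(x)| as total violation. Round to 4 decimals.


KKT complementary slackness check:
lambda_1 * g_1 = 3.79 * -4.82 = -18.2678
lambda_2 * g_2 = 0.49 * 1.07 = 0.5243
Total violation = 18.2678 + 0.5243 = 18.7921


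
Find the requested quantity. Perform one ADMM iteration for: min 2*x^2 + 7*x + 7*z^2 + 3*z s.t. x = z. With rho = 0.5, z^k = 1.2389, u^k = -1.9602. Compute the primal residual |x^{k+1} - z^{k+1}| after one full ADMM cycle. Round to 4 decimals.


ADMM iteration with rho = 0.5, z^k = 1.2389, u^k = -1.9602
Step 1: x-update.
Minimize 2*x^2 + 7*x + (0.5/2)*(x - 1.2389 - 1.9602)^2
FOC: (2*2 + 0.5)*x = -7 + 0.5*(1.2389 + 1.9602)
x^{k+1} = -1.2001
Step 2: z-update.
Minimize 7*z^2 + 3*z + (0.5/2)*(-1.2001 - z - 1.9602)^2
FOC: (2*7 + 0.5)*z = -3 + 0.5*(-1.2001 - 1.9602)
z^{k+1} = -0.3159
Step 3: u-update.
u^{k+1} = -1.9602 - 1.2001 + 0.3159 = -2.8444
Step 4: Primal residual = |-1.2001 + 0.3159| = 0.8842


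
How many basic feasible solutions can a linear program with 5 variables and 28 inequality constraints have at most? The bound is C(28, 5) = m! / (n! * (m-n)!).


Each vertex corresponds to some choice of n active constraints out of m, so the number of vertices is at most C(m, n) = m! / (n!(m-n)!).
m = 28, n = 5
Numerator: 28 * 27 * 26 * 25 * 24
Denominator: 5! = 120
C(28, 5) = 98280


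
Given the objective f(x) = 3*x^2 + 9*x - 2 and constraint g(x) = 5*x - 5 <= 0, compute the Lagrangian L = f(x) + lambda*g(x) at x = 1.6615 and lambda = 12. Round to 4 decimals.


Step 1: Evaluate f(x).
f(1.6615) = 3*1.6615^2 + 9*1.6615 - 2 = 21.2352
Step 2: Evaluate g(x).
g(1.6615) = 5*1.6615 - 5 = 3.3075
Step 3: Compute Lagrangian.
L = 21.2352 + 12*3.3075 = 60.9252


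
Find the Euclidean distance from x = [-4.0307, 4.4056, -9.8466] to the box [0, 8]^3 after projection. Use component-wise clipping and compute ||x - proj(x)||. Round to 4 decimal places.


Project each component onto [0, 8].
clip(-4.0307) = 0.0, clip(4.4056) = 4.4056, clip(-9.8466) = 0.0
Projection = [0.0, 4.4056, 0.0]
Squared diffs: [16.2465, 0.0, 96.9555]
Distance = sqrt(113.202) = 10.6396


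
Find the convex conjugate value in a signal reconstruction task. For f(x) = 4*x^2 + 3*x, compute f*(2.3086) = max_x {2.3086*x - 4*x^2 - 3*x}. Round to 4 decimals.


f*(y) = sup_x {y*x - a*x^2 - b*x} = sup_x {(y-b)*x - a*x^2}
FOC: (y - b) - 2a*x = 0 => x* = (y - b)/(2a)
x* = (2.3086 - 3)/(2*4) = -0.0864
f*(2.3086) = (y-b)^2/(4a) = (2.3086 - 3)^2/(4*4)
= 0.478/16 = 0.0299


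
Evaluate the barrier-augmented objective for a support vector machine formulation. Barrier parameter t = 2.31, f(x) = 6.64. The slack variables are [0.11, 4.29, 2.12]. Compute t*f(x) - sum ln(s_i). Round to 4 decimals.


Step 1: Compute log-barrier.
ln values: [-2.2073, 1.4563, 0.7514]
phi = -(-2.2073 + 1.4563 + 0.7514) = -0.0004
Step 2: Compute augmented objective.
t*f(x) = 2.31*6.64 = 15.3384
Total = 15.3384 - 0.0004 = 15.338


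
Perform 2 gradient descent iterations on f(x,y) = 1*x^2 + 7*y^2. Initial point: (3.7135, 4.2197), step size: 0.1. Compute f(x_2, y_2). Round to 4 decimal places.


Gradient descent on f(x,y) = 1*x^2 + 7*y^2.
Starting point: (3.7135, 4.2197), alpha = 0.1
Step 1: grad_x = 2*1*3.7135 = 7.427, grad_y = 2*7*4.2197 = 59.0758
  x_1 = 3.7135 - 0.1*7.427 = 2.9708
  y_1 = 4.2197 - 0.1*59.0758 = -1.6879
Step 2: grad_x = 2*1*2.9708 = 5.9416, grad_y = 2*7*-1.6879 = -23.6303
  x_2 = 2.9708 - 0.1*5.9416 = 2.3766
  y_2 = -1.6879 - 0.1*-23.6303 = 0.6752
f(2.3766, 0.6752) = 1*2.3766^2 + 7*0.6752^2 = 8.8392


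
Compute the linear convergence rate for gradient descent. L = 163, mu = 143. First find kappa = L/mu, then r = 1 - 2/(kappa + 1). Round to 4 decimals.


Step 1: Compute the condition number.
kappa = L/mu = 163/143 = 1.1399
Step 2: Compute the convergence rate.
r = 1 - 2/(kappa + 1) = 1 - 2*mu/(L + mu) = (L - mu)/(L + mu) = 20/306 = 0.0654


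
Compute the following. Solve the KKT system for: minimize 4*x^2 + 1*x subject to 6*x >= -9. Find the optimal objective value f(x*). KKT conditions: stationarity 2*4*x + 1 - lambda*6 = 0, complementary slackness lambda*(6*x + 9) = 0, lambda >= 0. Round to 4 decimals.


Step 1: Try lambda = 0 (constraint inactive).
Stationarity: 2*4*x + 1 = 0
x* = -1/(2*4) = -0.125
Check constraint: 6*-0.125 = -0.75 >= -9 -- satisfied.
Step 2: Compute optimal value.
f(x*) = 4*(-0.125)^2 + 1*(-0.125) = -0.0625


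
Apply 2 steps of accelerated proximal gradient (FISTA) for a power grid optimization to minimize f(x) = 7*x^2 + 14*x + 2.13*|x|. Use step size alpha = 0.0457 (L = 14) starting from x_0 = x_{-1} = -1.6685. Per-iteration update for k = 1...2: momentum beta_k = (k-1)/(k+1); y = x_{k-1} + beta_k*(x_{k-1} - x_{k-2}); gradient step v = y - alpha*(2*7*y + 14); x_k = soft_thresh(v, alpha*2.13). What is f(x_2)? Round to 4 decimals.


FISTA on f(x) = 7*x^2 + 14*x + 2.13*|x|
L = 14, alpha = 0.0457
Iteration 1: beta = 0.0, y = -1.6685 + 0.0*(-1.6685 + 1.6685) = -1.6685
  grad(y) = -9.359, v = y - alpha*grad = -1.2408
  prox(v) = soft_thresh(-1.2408, 0.0973) = -1.1435
Iteration 2: beta = 0.3333, y = -1.1435 + 0.3333*(-1.1435 + 1.6685) = -0.9684
  grad(y) = 0.4419, v = y - alpha*grad = -0.9886
  prox(v) = soft_thresh(-0.9886, 0.0973) = -0.8913
f(x_2) = 7*(-0.8913)^2 + 14*(-0.8913) + 2.13*|-0.8913| = -5.0188


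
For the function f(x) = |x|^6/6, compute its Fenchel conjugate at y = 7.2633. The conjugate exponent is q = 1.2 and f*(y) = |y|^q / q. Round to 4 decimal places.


The conjugate exponent q satisfies 1/p + 1/q = 1.
p = 6, so q = 6/(6 - 1) = 1.2
|y|^q = 7.2633^1.2 = 10.7984
f*(7.2633) = 10.7984 / 1.2 = 8.9987


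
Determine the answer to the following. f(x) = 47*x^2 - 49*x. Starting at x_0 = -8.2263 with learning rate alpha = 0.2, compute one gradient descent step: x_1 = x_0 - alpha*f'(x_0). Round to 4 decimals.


We compute the gradient at x_0 and apply the update.
f'(x) = 94*x - 49
f'(-8.2263) = 94*-8.2263 - 49 = -822.2722
x_1 = -8.2263 - 0.2*-822.2722 = 156.2281


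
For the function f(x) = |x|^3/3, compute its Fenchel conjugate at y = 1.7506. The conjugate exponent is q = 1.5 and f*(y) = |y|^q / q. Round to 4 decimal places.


The conjugate exponent q satisfies 1/p + 1/q = 1.
p = 3, so q = 3/(3 - 1) = 1.5
|y|^q = 1.7506^1.5 = 2.3162
f*(1.7506) = 2.3162 / 1.5 = 1.5441


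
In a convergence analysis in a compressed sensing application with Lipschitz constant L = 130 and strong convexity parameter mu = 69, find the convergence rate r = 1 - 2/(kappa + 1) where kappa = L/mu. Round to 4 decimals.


Step 1: Compute the condition number.
kappa = L/mu = 130/69 = 1.8841
Step 2: Compute the convergence rate.
r = 1 - 2/(kappa + 1) = 1 - 2*mu/(L + mu) = (L - mu)/(L + mu) = 61/199 = 0.3065


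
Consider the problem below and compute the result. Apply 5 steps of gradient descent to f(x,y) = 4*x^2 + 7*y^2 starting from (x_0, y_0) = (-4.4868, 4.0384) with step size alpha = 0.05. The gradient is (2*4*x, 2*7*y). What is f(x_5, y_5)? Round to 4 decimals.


Gradient descent on f(x,y) = 4*x^2 + 7*y^2.
Starting point: (-4.4868, 4.0384), alpha = 0.05
Step 1: grad_x = 2*4*-4.4868 = -35.8944, grad_y = 2*7*4.0384 = 56.5376
  x_1 = -4.4868 - 0.05*-35.8944 = -2.6921
  y_1 = 4.0384 - 0.05*56.5376 = 1.2115
Step 2: grad_x = 2*4*-2.6921 = -21.5366, grad_y = 2*7*1.2115 = 16.9613
  x_2 = -2.6921 - 0.05*-21.5366 = -1.6152
  y_2 = 1.2115 - 0.05*16.9613 = 0.3635
Step 3: grad_x = 2*4*-1.6152 = -12.922, grad_y = 2*7*0.3635 = 5.0884
  x_3 = -1.6152 - 0.05*-12.922 = -0.9691
  y_3 = 0.3635 - 0.05*5.0884 = 0.109
Step 4: grad_x = 2*4*-0.9691 = -7.7532, grad_y = 2*7*0.109 = 1.5265
  x_4 = -0.9691 - 0.05*-7.7532 = -0.5815
  y_4 = 0.109 - 0.05*1.5265 = 0.0327
Step 5: grad_x = 2*4*-0.5815 = -4.6519, grad_y = 2*7*0.0327 = 0.458
  x_5 = -0.5815 - 0.05*-4.6519 = -0.3489
  y_5 = 0.0327 - 0.05*0.458 = 0.0098
f(-0.3489, 0.0098) = 4*(-0.3489)^2 + 7*0.0098^2 = 0.4876


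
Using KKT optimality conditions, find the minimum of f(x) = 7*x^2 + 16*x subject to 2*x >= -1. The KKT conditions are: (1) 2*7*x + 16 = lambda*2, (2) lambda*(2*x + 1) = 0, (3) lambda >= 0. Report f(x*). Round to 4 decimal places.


Step 1: Try lambda = 0 (constraint inactive).
x_unc = -16/(2*7) = -1.1429
Check: 2*-1.1429 = -2.2858 < -1 -- violated!
Step 2: Constraint must be active: 2*x = -1
x* = -1/2 = -0.5
lambda = (2*7*(-0.5) + 16)/2 = 4.5
Step 3: Compute optimal value.
f(x*) = 7*(-0.5)^2 + 16*(-0.5) = -6.25


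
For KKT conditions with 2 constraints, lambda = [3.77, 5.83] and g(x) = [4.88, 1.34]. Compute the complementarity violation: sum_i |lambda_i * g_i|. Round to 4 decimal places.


KKT complementary slackness check:
lambda_1 * g_1 = 3.77 * 4.88 = 18.3976
lambda_2 * g_2 = 5.83 * 1.34 = 7.8122
Total violation = 18.3976 + 7.8122 = 26.2098


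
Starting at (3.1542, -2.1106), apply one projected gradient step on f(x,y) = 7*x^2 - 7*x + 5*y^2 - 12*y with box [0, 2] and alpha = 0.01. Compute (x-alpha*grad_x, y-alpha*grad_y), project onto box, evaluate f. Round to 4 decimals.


Step 1: Compute gradient at (3.1542, -2.1106).
grad_x = 2*7*3.1542 - 7 = 37.1588
grad_y = 2*5*-2.1106 - 12 = -33.106
Step 2: Gradient step.
x_raw = 3.1542 - 0.01*37.1588 = 2.7826
y_raw = -2.1106 - 0.01*-33.106 = -1.7795
Step 3: Project onto [0, 2].
x_proj = clip(2.7826) = 2.0
y_proj = clip(-1.7795) = 0.0
Step 4: Evaluate f.
f(2.0, 0.0) = 14.0


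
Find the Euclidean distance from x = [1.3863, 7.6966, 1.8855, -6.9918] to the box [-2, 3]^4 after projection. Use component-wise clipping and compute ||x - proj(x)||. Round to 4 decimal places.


Project each component onto [-2, 3].
clip(1.3863) = 1.3863, clip(7.6966) = 3.0, clip(1.8855) = 1.8855, clip(-6.9918) = -2.0
Projection = [1.3863, 3.0, 1.8855, -2.0]
Squared diffs: [0.0, 22.0581, 0.0, 24.9181]
Distance = sqrt(46.9762) = 6.8539


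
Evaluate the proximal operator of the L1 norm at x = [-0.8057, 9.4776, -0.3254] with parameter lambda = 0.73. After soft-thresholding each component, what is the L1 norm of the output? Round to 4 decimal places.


Soft-thresholding with lambda = 0.73:
prox(-0.8057) = sign(-0.8057)*max(|-0.8057| - 0.73, 0) = -0.0757
prox(9.4776) = sign(9.4776)*max(|9.4776| - 0.73, 0) = 8.7476
prox(-0.3254) = sign(-0.3254)*max(|-0.3254| - 0.73, 0) = 0.0
prox(x) = [-0.0757, 8.7476, 0.0]
||prox(x)||_1 = 0.0757 + 8.7476 + 0.0 = 8.8233


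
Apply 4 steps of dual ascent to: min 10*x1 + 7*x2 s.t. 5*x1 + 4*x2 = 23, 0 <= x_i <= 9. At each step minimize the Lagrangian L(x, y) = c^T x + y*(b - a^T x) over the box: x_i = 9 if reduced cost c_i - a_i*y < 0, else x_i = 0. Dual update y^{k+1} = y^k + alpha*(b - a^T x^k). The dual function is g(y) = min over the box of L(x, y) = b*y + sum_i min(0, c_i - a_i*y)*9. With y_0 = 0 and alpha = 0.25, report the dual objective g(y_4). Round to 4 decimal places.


Dual ascent for LP: min 10*x1 + 7*x2, 5*x1 + 4*x2 = 23, 0 <= x_i <= 9
Step 1: y^k = 0.0, reduced costs: (10.0, 7.0)
  x^k = (0.0, 0.0), subgradient = b - a^T x = 23.0
  y^{k+1} = 0.0 + 0.25*23.0 = 5.75
Step 2: y^k = 5.75, reduced costs: (-18.75, -16.0)
  x^k = (9.0, 9.0), subgradient = b - a^T x = -58.0
  y^{k+1} = 5.75 + 0.25*-58.0 = -8.75
Step 3: y^k = -8.75, reduced costs: (53.75, 42.0)
  x^k = (0.0, 0.0), subgradient = b - a^T x = 23.0
  y^{k+1} = -8.75 + 0.25*23.0 = -3.0
Step 4: y^k = -3.0, reduced costs: (25.0, 19.0)
  x^k = (0.0, 0.0), subgradient = b - a^T x = 23.0
  y^{k+1} = -3.0 + 0.25*23.0 = 2.75
Dual objective at y_4 = 2.75: reduced costs (-3.75, -4.0), box minimizer x = (9.0, 9.0)
g(y_4) = b*y + (c1 - a1*y)*x1 + (c2 - a2*y)*x2 = 23*2.75 + (-3.75)*9.0 + (-4.0)*9.0 = 63.25 - 33.75 - 36.0 = -6.5


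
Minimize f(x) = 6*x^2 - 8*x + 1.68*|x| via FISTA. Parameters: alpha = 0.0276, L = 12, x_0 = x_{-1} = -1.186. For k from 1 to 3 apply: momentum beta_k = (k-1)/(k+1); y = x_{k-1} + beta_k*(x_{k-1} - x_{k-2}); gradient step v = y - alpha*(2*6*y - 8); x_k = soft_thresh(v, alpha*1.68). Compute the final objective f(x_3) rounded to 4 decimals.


FISTA on f(x) = 6*x^2 - 8*x + 1.68*|x|
L = 12, alpha = 0.0276
Iteration 1: beta = 0.0, y = -1.186 + 0.0*(-1.186 + 1.186) = -1.186
  grad(y) = -22.232, v = y - alpha*grad = -0.5724
  prox(v) = soft_thresh(-0.5724, 0.0464) = -0.526
Iteration 2: beta = 0.3333, y = -0.526 + 0.3333*(-0.526 + 1.186) = -0.306
  grad(y) = -11.6725, v = y - alpha*grad = 0.0161
  prox(v) = soft_thresh(0.0161, 0.0464) = 0.0
Iteration 3: beta = 0.5, y = 0.0 + 0.5*(0.0 + 0.526) = 0.263
  grad(y) = -4.8438, v = y - alpha*grad = 0.3967
  prox(v) = soft_thresh(0.3967, 0.0464) = 0.3503
f(x_3) = 6*0.3503^2 - 8*0.3503 + 1.68*|0.3503| = -1.4777


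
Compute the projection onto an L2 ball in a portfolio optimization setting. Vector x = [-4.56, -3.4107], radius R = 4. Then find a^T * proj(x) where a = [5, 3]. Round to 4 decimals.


Step 1: Compute ||x|| (intermediates to 6 decimals).
||x|| = sqrt((-4.56)^2 + (-3.4107)^2) = 5.694425
Step 2: Project.
Since ||x|| > R, scale = R/||x|| = 4/5.694425 = 0.702441, proj(x) = scale * x
proj(x) = [-3.203131, -2.395816]
Step 3: Dot product.
a^T * proj(x) = 5*(-3.203131) + 3*(-2.395816) = -23.2031


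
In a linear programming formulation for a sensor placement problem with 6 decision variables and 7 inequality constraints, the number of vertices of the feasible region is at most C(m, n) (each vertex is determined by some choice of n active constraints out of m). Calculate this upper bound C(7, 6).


Each vertex corresponds to some choice of n active constraints out of m, so the number of vertices is at most C(m, n) = m! / (n!(m-n)!).
m = 7, n = 6
Numerator: 7 * 6 * 5 * 4 * 3 * 2
Denominator: 6! = 720
C(7, 6) = 7


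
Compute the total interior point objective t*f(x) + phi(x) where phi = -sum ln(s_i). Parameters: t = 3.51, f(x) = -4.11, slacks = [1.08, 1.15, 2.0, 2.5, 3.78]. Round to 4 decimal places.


Step 1: Compute log-barrier.
ln values: [0.077, 0.1398, 0.6931, 0.9163, 1.3297]
phi = -(0.077 + 0.1398 + 0.6931 + 0.9163 + 1.3297) = -3.1559
Step 2: Compute augmented objective.
t*f(x) = 3.51*-4.11 = -14.4261
Total = -14.4261 - 3.1559 = -17.582


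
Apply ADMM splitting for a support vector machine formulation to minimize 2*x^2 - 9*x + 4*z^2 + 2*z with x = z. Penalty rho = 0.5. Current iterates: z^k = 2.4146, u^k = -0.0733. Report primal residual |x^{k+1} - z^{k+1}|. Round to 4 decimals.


ADMM iteration with rho = 0.5, z^k = 2.4146, u^k = -0.0733
Step 1: x-update.
Minimize 2*x^2 - 9*x + (0.5/2)*(x - 2.4146 - 0.0733)^2
FOC: (2*2 + 0.5)*x = 9 + 0.5*(2.4146 + 0.0733)
x^{k+1} = 2.2764
Step 2: z-update.
Minimize 4*z^2 + 2*z + (0.5/2)*(2.2764 - z - 0.0733)^2
FOC: (2*4 + 0.5)*z = -2 + 0.5*(2.2764 - 0.0733)
z^{k+1} = -0.1057
Step 3: u-update.
u^{k+1} = -0.0733 + 2.2764 + 0.1057 = 2.3088
Step 4: Primal residual = |2.2764 + 0.1057| = 2.3821


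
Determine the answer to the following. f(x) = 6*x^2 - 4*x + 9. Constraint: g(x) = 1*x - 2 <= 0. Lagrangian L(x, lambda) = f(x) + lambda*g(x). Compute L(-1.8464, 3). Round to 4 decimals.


Step 1: Evaluate f(x).
f(-1.8464) = 6*(-1.8464)^2 - 4*(-1.8464) + 9 = 36.8408
Step 2: Evaluate g(x).
g(-1.8464) = 1*-1.8464 - 2 = -3.8464
Step 3: Compute Lagrangian.
L = 36.8408 + 3*-3.8464 = 25.3016


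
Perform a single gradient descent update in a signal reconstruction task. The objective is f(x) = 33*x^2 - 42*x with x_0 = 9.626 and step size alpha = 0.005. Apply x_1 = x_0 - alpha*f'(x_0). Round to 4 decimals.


We compute the gradient at x_0 and apply the update.
f'(x) = 66*x - 42
f'(9.626) = 66*9.626 - 42 = 593.316
x_1 = 9.626 - 0.005*593.316 = 6.6594


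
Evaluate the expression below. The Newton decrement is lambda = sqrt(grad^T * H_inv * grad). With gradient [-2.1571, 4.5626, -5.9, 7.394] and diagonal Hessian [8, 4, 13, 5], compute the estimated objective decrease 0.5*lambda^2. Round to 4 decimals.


Step 1: H is diagonal, so H^(-1) * g = [-0.2696, 1.1407, -0.4538, 1.4788].
Step 2: g^T H^(-1) g = sum_i g_i^2 / H_ii
  = (-2.1571)^2/8 + (4.5626)^2/4 + (-5.9)^2/13 + (7.394)^2/5
  = 0.5816 + 5.2043 + 2.6777 + 10.9342 = 19.3979
Step 3: Objective decrease = 0.5 * g^T H^(-1) g = 9.699


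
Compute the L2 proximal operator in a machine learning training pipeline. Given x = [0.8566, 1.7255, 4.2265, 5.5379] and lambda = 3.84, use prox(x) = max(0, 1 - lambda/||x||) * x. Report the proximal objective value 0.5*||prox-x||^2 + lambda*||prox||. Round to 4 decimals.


Step 1: Compute ||x||.
||x|| = 7.2279
Step 2: Compute scaling factor.
scale = max(0, 1 - 3.84/7.2279) = 0.4687
Step 3: prox(x) = [0.4015, 0.8088, 1.9811, 2.5958]
||prox(x)|| = 3.3879
Step 4: Proximal objective.
0.5*||prox-x||^2 = 7.3728
lambda*||prox|| = 13.0095
Total = 20.3824


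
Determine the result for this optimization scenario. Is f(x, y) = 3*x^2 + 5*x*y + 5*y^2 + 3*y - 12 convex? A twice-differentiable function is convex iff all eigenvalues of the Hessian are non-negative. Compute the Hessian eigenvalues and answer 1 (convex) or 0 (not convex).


The Hessian of f(x,y) = 3*x^2 + 5*x*y + 5*y^2 + 3*y - 12 is:
H = [[6, 5], [5, 10]]
Trace = 6 + 10 = 16
Determinant = 6*10 - (5)^2 = 35
Discriminant = (16)^2 - 4*35 = 116.0
Eigenvalues: lambda_1 = 2.6148, lambda_2 = 13.3852
The function is convex.

1


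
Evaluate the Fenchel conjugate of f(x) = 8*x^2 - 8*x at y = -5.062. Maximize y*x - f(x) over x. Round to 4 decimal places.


f*(y) = sup_x {y*x - a*x^2 - b*x} = sup_x {(y-b)*x - a*x^2}
FOC: (y - b) - 2a*x = 0 => x* = (y - b)/(2a)
x* = (-5.062 + 8)/(2*8) = 0.1836
f*(-5.062) = (y-b)^2/(4a) = (-5.062 + 8)^2/(4*8)
= 8.6318/32 = 0.2697


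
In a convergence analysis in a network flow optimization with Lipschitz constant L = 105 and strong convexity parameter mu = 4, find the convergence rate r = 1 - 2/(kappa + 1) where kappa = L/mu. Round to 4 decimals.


Step 1: Compute the condition number.
kappa = L/mu = 105/4 = 26.25
Step 2: Compute the convergence rate.
r = 1 - 2/(kappa + 1) = 1 - 2*mu/(L + mu) = (L - mu)/(L + mu) = 101/109 = 0.9266


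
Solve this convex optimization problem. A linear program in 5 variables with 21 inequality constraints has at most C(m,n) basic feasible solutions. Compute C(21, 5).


Each vertex corresponds to some choice of n active constraints out of m, so the number of vertices is at most C(m, n) = m! / (n!(m-n)!).
m = 21, n = 5
Numerator: 21 * 20 * 19 * 18 * 17
Denominator: 5! = 120
C(21, 5) = 20349


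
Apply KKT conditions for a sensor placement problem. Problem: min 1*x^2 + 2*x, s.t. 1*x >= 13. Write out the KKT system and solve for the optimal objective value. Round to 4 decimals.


Step 1: Try lambda = 0 (constraint inactive).
x_unc = -2/(2*1) = -1.0
Check: 1*-1.0 = -1.0 < 13 -- violated!
Step 2: Constraint must be active: 1*x = 13
x* = 13/1 = 13.0
lambda = (2*1*13.0 + 2)/1 = 28.0
Step 3: Compute optimal value.
f(x*) = 1*13.0^2 + 2*13.0 = 195.0


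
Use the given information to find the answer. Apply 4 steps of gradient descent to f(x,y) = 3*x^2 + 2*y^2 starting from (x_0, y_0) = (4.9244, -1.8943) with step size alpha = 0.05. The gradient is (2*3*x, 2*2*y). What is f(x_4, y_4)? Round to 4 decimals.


Gradient descent on f(x,y) = 3*x^2 + 2*y^2.
Starting point: (4.9244, -1.8943), alpha = 0.05
Step 1: grad_x = 2*3*4.9244 = 29.5464, grad_y = 2*2*-1.8943 = -7.5772
  x_1 = 4.9244 - 0.05*29.5464 = 3.4471
  y_1 = -1.8943 - 0.05*-7.5772 = -1.5154
Step 2: grad_x = 2*3*3.4471 = 20.6825, grad_y = 2*2*-1.5154 = -6.0618
  x_2 = 3.4471 - 0.05*20.6825 = 2.413
  y_2 = -1.5154 - 0.05*-6.0618 = -1.2124
Step 3: grad_x = 2*3*2.413 = 14.4777, grad_y = 2*2*-1.2124 = -4.8494
  x_3 = 2.413 - 0.05*14.4777 = 1.6891
  y_3 = -1.2124 - 0.05*-4.8494 = -0.9699
Step 4: grad_x = 2*3*1.6891 = 10.1344, grad_y = 2*2*-0.9699 = -3.8795
  x_4 = 1.6891 - 0.05*10.1344 = 1.1823
  y_4 = -0.9699 - 0.05*-3.8795 = -0.7759
f(1.1823, -0.7759) = 3*1.1823^2 + 2*(-0.7759)^2 = 5.3979


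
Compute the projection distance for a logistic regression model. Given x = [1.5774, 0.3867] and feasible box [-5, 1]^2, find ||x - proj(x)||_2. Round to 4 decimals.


Project each component onto [-5, 1].
clip(1.5774) = 1.0, clip(0.3867) = 0.3867
Projection = [1.0, 0.3867]
Squared diffs: [0.3334, 0.0]
Distance = sqrt(0.3334) = 0.5774


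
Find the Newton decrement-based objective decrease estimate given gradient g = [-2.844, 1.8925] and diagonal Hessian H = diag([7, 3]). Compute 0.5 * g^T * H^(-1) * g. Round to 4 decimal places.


Step 1: H is diagonal, so H^(-1) * g = [-0.4063, 0.6308].
Step 2: g^T H^(-1) g = sum_i g_i^2 / H_ii
  = (-2.844)^2/7 + (1.8925)^2/3
  = 1.1555 + 1.1939 = 2.3493
Step 3: Objective decrease = 0.5 * g^T H^(-1) g = 1.1747


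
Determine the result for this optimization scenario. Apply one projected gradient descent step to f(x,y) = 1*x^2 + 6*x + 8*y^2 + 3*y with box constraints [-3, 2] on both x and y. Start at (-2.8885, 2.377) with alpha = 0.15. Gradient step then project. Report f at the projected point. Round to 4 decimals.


Step 1: Compute gradient at (-2.8885, 2.377).
grad_x = 2*1*-2.8885 + 6 = 0.223
grad_y = 2*8*2.377 + 3 = 41.032
Step 2: Gradient step.
x_raw = -2.8885 - 0.15*0.223 = -2.922
y_raw = 2.377 - 0.15*41.032 = -3.7778
Step 3: Project onto [-3, 2].
x_proj = clip(-2.922) = -2.922
y_proj = clip(-3.7778) = -3.0
Step 4: Evaluate f.
f(-2.922, -3.0) = 54.0061


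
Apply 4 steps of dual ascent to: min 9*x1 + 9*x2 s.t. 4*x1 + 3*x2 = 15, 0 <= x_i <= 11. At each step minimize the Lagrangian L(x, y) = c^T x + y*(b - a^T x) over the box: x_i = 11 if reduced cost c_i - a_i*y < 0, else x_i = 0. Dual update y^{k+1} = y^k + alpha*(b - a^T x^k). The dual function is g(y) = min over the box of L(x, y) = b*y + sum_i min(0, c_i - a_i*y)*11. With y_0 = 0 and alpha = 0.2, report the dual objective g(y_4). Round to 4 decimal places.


Dual ascent for LP: min 9*x1 + 9*x2, 4*x1 + 3*x2 = 15, 0 <= x_i <= 11
Step 1: y^k = 0.0, reduced costs: (9.0, 9.0)
  x^k = (0.0, 0.0), subgradient = b - a^T x = 15.0
  y^{k+1} = 0.0 + 0.2*15.0 = 3.0
Step 2: y^k = 3.0, reduced costs: (-3.0, 0.0)
  x^k = (11.0, 0.0), subgradient = b - a^T x = -29.0
  y^{k+1} = 3.0 + 0.2*-29.0 = -2.8
Step 3: y^k = -2.8, reduced costs: (20.2, 17.4)
  x^k = (0.0, 0.0), subgradient = b - a^T x = 15.0
  y^{k+1} = -2.8 + 0.2*15.0 = 0.2
Step 4: y^k = 0.2, reduced costs: (8.2, 8.4)
  x^k = (0.0, 0.0), subgradient = b - a^T x = 15.0
  y^{k+1} = 0.2 + 0.2*15.0 = 3.2
Dual objective at y_4 = 3.2: reduced costs (-3.8, -0.6), box minimizer x = (11.0, 11.0)
g(y_4) = b*y + (c1 - a1*y)*x1 + (c2 - a2*y)*x2 = 15*3.2 + (-3.8)*11.0 + (-0.6)*11.0 = 48.0 - 41.8 - 6.6 = -0.4


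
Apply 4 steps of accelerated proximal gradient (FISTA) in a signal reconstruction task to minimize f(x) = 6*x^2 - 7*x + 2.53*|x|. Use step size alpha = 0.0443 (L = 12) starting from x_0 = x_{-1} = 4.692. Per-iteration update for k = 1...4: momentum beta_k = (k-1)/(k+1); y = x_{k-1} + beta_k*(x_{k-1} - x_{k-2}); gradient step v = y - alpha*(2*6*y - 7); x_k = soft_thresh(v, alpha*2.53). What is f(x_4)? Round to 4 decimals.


FISTA on f(x) = 6*x^2 - 7*x + 2.53*|x|
L = 12, alpha = 0.0443
Iteration 1: beta = 0.0, y = 4.692 + 0.0*(4.692 - 4.692) = 4.692
  grad(y) = 49.304, v = y - alpha*grad = 2.5078
  prox(v) = soft_thresh(2.5078, 0.1121) = 2.3958
Iteration 2: beta = 0.3333, y = 2.3958 + 0.3333*(2.3958 - 4.692) = 1.6303
  grad(y) = 12.5641, v = y - alpha*grad = 1.0738
  prox(v) = soft_thresh(1.0738, 0.1121) = 0.9617
Iteration 3: beta = 0.5, y = 0.9617 + 0.5*(0.9617 - 2.3958) = 0.2446
  grad(y) = -4.0644, v = y - alpha*grad = 0.4247
  prox(v) = soft_thresh(0.4247, 0.1121) = 0.3126
Iteration 4: beta = 0.6, y = 0.3126 + 0.6*(0.3126 - 0.9617) = -0.0768
  grad(y) = -7.922, v = y - alpha*grad = 0.2741
  prox(v) = soft_thresh(0.2741, 0.1121) = 0.162
f(x_4) = 6*0.162^2 - 7*0.162 + 2.53*|0.162| = -0.5668


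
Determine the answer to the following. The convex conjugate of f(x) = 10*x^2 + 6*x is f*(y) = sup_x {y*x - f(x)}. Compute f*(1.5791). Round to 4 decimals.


f*(y) = sup_x {y*x - a*x^2 - b*x} = sup_x {(y-b)*x - a*x^2}
FOC: (y - b) - 2a*x = 0 => x* = (y - b)/(2a)
x* = (1.5791 - 6)/(2*10) = -0.221
f*(1.5791) = (y-b)^2/(4a) = (1.5791 - 6)^2/(4*10)
= 19.5444/40 = 0.4886


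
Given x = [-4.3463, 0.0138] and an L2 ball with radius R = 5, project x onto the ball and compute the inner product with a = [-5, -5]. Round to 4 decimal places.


Step 1: Compute ||x|| (intermediates to 6 decimals).
||x|| = sqrt((-4.3463)^2 + 0.0138^2) = 4.346322
Step 2: Project.
Since ||x|| <= R, proj = x (no scaling needed).
proj(x) = [-4.3463, 0.0138]
Step 3: Dot product.
a^T * proj(x) = -5*(-4.3463) - 5*0.0138 = 21.6625


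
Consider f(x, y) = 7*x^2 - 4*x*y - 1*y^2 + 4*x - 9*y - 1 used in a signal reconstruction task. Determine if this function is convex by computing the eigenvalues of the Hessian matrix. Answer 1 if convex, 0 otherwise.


The Hessian of f(x,y) = 7*x^2 - 4*x*y - 1*y^2 + 4*x - 9*y - 1 is:
H = [[14, -4], [-4, -2]]
Trace = 14 - 2 = 12
Determinant = 14*-2 - (-4)^2 = -44
Discriminant = (12)^2 - 4*-44 = 320.0
Eigenvalues: lambda_1 = -2.9443, lambda_2 = 14.9443
The function is not convex.

0


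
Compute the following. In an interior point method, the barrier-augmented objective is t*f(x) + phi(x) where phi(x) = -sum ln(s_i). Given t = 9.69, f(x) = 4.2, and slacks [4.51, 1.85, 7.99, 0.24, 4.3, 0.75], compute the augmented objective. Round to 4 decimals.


Step 1: Compute log-barrier.
ln values: [1.5063, 0.6152, 2.0782, -1.4271, 1.4586, -0.2877]
phi = -(1.5063 + 0.6152 + 2.0782 - 1.4271 + 1.4586 - 0.2877) = -3.9435
Step 2: Compute augmented objective.
t*f(x) = 9.69*4.2 = 40.698
Total = 40.698 - 3.9435 = 36.7545
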